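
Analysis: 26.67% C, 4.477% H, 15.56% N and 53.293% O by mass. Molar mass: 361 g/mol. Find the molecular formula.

C8H16N4O12

Assume 100 g: 26.67 g C, 4.477 g H, 15.56 g N, 53.293 g O.
n(C) = 26.67/12.01 = 2.221, n(H) = 4.477/1.008 = 4.441, n(N) = 15.56/14.01 = 1.111, n(O) = 53.293/16.00 = 3.331
Ratios (÷ 1.111): C 1.999, H 3.999, N 1.000, O 2.999
Ratio ≈ 2:4:1:3, so the empirical formula is C2H4NO3
Empirical-formula mass = 90.06 g/mol
n = 361 / 90.06 = 4.01 ≈ 4
Molecular formula = (C2H4NO3)×4 = C8H16N4O12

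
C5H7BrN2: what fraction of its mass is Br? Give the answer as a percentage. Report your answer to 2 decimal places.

45.65%

Molar mass = 5(12.01) + 7(1.008) + 1(79.90) + 2(14.01) = 175.026 g/mol
Mass of Br per mole = 1 × 79.90 = 79.900 g
% Br = 79.900 / 175.026 × 100 = 45.65%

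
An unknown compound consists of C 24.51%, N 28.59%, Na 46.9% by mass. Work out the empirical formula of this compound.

CNNa

Assume 100 g: 24.51 g C, 28.59 g N, 46.9 g Na.
C: 24.51 g ÷ 12.01 g/mol = 2.041 mol
N: 28.59 g ÷ 14.01 g/mol = 2.041 mol
Na: 46.9 g ÷ 22.99 g/mol = 2.04 mol
Divide by the smallest (2.04 mol Na): C 1.000, N 1.000, Na 1.000
→ CNNa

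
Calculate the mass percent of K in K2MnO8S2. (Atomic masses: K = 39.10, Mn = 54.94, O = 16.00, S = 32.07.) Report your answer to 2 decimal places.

24.04%

Molar mass = 2(39.10) + 1(54.94) + 8(16.00) + 2(32.07) = 325.280 g/mol
Mass of K per mole = 2 × 39.10 = 78.200 g
% K = 78.200 / 325.280 × 100 = 24.04%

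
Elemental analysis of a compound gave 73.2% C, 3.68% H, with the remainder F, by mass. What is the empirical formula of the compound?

C5H3F

Assume 100 g: 73.2 g C, 3.68 g H, 23.12 g F.
Moles — C: 73.2 / 12.01 = 6.095 mol; H: 3.68 / 1.008 = 3.651 mol; F: 23.12 / 19.00 = 1.217 mol
Ratios (÷ 1.217): C 5.009, H 3.000, F 1.000
≈ 5:3:1 → C5H3F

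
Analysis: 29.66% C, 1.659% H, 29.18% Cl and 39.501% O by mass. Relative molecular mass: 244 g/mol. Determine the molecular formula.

C6H4Cl2O6

Assume 100 g: 29.66 g C, 1.659 g H, 29.18 g Cl, 39.501 g O.
C: 29.66 g ÷ 12.01 g/mol = 2.47 mol
H: 1.659 g ÷ 1.008 g/mol = 1.646 mol
Cl: 29.18 g ÷ 35.45 g/mol = 0.8231 mol
O: 39.501 g ÷ 16.00 g/mol = 2.469 mol
Ratios (÷ 0.8231): C 3.000, H 1.999, Cl 1.000, O 2.999
≈ 3:2:1:3 → C3H2ClO3
Empirical-formula mass = 121.50 g/mol
n = 244 / 121.50 = 2.01 ≈ 2
Molecular formula = (C3H2ClO3)×2 = C6H4Cl2O6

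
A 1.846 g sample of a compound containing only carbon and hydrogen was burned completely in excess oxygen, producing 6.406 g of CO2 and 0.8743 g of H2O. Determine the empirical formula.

mol C = 6.406 / 44.01 = 0.1456; mass C = 0.1456 × 12.01 = 1.748 g
mol H = 2 × (0.8743 / 18.02) = 0.09704; mass H = 0.09704 × 1.008 = 0.09781 g
Ratios (÷ 0.09704): C 1.500, H 1.000
Scaling by 2: C 3.00, H 2.00 → C3H2

C3H2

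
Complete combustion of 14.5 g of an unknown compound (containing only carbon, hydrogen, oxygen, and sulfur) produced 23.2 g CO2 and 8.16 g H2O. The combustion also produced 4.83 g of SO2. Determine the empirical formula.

C7H12O4S

mol C = 23.2 / 44.01 = 0.5272; mass C = 0.5272 × 12.01 = 6.331 g
mol H = 2 × (8.16 / 18.02) = 0.9057; mass H = 0.9057 × 1.008 = 0.9129 g
mol S = 4.83 / 64.07 = 0.07539; mass S = 2.418 g
mass O = 14.5 − (9.662) = 4.838 g → mol O = 0.3024
Divide by the smallest (0.07539 mol S): C 6.993, H 12.014, O 4.011, S 1.000
≈ 7:12:4:1 → C7H12O4S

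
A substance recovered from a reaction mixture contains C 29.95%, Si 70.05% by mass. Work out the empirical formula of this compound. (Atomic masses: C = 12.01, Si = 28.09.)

Assume 100 g: 29.95 g C, 70.05 g Si.
n(C) = 29.95/12.01 = 2.494, n(Si) = 70.05/28.09 = 2.494
Divide by the smallest (2.494 mol C): C 1.000, Si 1.000
≈ 1:1 → CSi

CSi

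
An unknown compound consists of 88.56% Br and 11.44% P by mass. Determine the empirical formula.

Br3P

Assume 100 g: 88.56 g Br, 11.44 g P.
Moles — Br: 88.56 / 79.90 = 1.108 mol; P: 11.44 / 30.97 = 0.3694 mol
Smallest is P at 0.3694 mol; normalising gives Br 3.001, P 1.000
→ Br3P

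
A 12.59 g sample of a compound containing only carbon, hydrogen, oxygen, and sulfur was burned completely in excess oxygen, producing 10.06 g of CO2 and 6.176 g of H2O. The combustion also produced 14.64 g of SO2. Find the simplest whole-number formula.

C2H6OS2

mol C = 10.06 / 44.01 = 0.2286; mass C = 0.2286 × 12.01 = 2.745 g
mol H = 2 × (6.176 / 18.02) = 0.6855; mass H = 0.6855 × 1.008 = 0.6909 g
mol S = 14.64 / 64.07 = 0.2285; mass S = 7.328 g
mass O = 12.59 − (10.76) = 1.826 g → mol O = 0.1141
Divide by the smallest (0.1141 mol O): C 2.003, H 6.007, O 1.000, S 2.002
≈ 2:6:1:2 → C2H6OS2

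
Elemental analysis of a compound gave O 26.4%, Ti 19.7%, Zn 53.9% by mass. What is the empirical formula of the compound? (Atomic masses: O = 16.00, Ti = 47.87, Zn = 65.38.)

Assume 100 g: 26.4 g O, 19.7 g Ti, 53.9 g Zn.
n(O) = 26.4/16.00 = 1.65, n(Ti) = 19.7/47.87 = 0.4115, n(Zn) = 53.9/65.38 = 0.8244
Divide by the smallest (0.4115 mol Ti): O 4.009, Ti 1.000, Zn 2.003
→ O4TiZn2

O4TiZn2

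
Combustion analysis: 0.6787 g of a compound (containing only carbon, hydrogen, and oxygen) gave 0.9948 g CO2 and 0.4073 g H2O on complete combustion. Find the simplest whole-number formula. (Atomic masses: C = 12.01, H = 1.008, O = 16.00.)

CH2O

mol C = 0.9948 / 44.01 = 0.02260; mass C = 0.02260 × 12.01 = 0.2715 g
mol H = 2 × (0.4073 / 18.02) = 0.04521; mass H = 0.04521 × 1.008 = 0.04557 g
mass O = 0.6787 − (0.3170) = 0.3617 g → mol O = 0.02260
Divide by the smallest (0.0226 mol O): C 1.000, H 2.000, O 1.000
→ CH2O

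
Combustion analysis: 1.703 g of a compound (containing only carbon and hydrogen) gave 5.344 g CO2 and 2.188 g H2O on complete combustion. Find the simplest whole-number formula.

CH2

mol C = 5.344 / 44.01 = 0.1214; mass C = 0.1214 × 12.01 = 1.458 g
mol H = 2 × (2.188 / 18.02) = 0.2428; mass H = 0.2428 × 1.008 = 0.2448 g
Divide by the smallest (0.1214 mol C): C 1.000, H 2.000
≈ 1:2 → CH2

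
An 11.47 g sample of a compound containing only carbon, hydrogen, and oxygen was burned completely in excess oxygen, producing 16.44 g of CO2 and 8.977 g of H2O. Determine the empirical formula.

C3H8O3

mol C = 16.44 / 44.01 = 0.3736; mass C = 0.3736 × 12.01 = 4.486 g
mol H = 2 × (8.977 / 18.02) = 0.9963; mass H = 0.9963 × 1.008 = 1.004 g
mass O = 11.47 − (5.491) = 5.979 g → mol O = 0.3737
Smallest is C at 0.3736 mol; normalising gives C 1.000, H 2.667, O 1.000
×3: C 3.00, H 8.00, O 3.00 → C3H8O3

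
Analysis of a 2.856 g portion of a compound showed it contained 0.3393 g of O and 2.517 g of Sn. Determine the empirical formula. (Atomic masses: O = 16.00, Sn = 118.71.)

O: 0.3393 g ÷ 16.00 g/mol = 0.02121 mol
Sn: 2.517 g ÷ 118.71 g/mol = 0.0212 mol
Divide by the smallest (0.0212 mol Sn): O 1.000, Sn 1.000
→ OSn

OSn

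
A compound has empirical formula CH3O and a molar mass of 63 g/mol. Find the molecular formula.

C2H6O2

Empirical-formula mass = 31.03 g/mol
n = 63 / 31.03 = 2.03 ≈ 2
Molecular formula = (CH3O)2 = C2H6O2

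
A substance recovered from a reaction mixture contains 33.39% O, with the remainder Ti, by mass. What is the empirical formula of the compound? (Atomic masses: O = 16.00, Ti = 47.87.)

O3Ti2

Assume 100 g: 33.39 g O, 66.61 g Ti.
O: 33.39 g ÷ 16.00 g/mol = 2.087 mol
Ti: 66.61 g ÷ 47.87 g/mol = 1.391 mol
Divide by the smallest (1.391 mol Ti): O 1.500, Ti 1.000
×2: O 3.00, Ti 2.00 → O3Ti2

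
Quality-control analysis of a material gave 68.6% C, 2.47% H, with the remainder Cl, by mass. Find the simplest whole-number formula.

Assume 100 g: 68.6 g C, 2.47 g H, 28.93 g Cl.
n(C) = 68.6/12.01 = 5.712, n(H) = 2.47/1.008 = 2.45, n(Cl) = 28.93/35.45 = 0.8161
Ratios (÷ 0.8161): C 6.999, H 3.003, Cl 1.000
≈ 7:3:1 → C7H3Cl

C7H3Cl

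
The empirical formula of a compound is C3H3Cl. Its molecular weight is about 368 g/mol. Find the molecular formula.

Empirical-formula mass = 74.50 g/mol
n = 368 / 74.50 = 4.94 ≈ 5
Molecular formula = (C3H3Cl)5 = C15H15Cl5

C15H15Cl5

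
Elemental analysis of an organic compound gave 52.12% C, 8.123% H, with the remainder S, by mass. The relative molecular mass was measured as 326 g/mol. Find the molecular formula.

Assume 100 g: 52.12 g C, 8.123 g H, 39.757 g S.
Moles — C: 52.12 / 12.01 = 4.34 mol; H: 8.123 / 1.008 = 8.059 mol; S: 39.757 / 32.07 = 1.24 mol
Ratios (÷ 1.24): C 3.501, H 6.500, S 1.000
Multiply by 2: C 7.00, H 13.00, S 2.00 → C7H13S2
Empirical-formula mass = 161.31 g/mol
n = 326 / 161.31 = 2.02 ≈ 2
Molecular formula = (C7H13S2)×2 = C14H26S4

C14H26S4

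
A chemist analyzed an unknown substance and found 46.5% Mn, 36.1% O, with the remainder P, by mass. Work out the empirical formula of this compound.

Assume 100 g: 46.5 g Mn, 36.1 g O, 17.4 g P.
Moles — Mn: 46.5 / 54.94 = 0.8464 mol; O: 36.1 / 16.00 = 2.256 mol; P: 17.4 / 30.97 = 0.5618 mol
Divide by the smallest (0.5618 mol P): Mn 1.506, O 4.016, P 1.000
×2: Mn 3.01, O 8.03, P 2.00 → Mn3O8P2

Mn3O8P2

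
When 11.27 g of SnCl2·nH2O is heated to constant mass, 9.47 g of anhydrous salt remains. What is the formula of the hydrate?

Mass of water lost = 11.27 − 9.47 = 1.8 g → 1.8 / 18.02 = 0.09989 mol H2O
Molar mass of SnCl2 = 189.61 g/mol → mol SnCl2 = 9.47 / 189.61 = 0.04994
n = 0.09989 / 0.04994 = 2.00 ≈ 2 → SnCl2·2H2O

SnCl2·2H2O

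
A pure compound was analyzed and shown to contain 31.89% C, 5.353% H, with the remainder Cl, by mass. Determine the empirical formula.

C3H6Cl2

Assume 100 g: 31.89 g C, 5.353 g H, 62.757 g Cl.
n(C) = 31.89/12.01 = 2.655, n(H) = 5.353/1.008 = 5.311, n(Cl) = 62.757/35.45 = 1.77
Ratios (÷ 1.77): C 1.500, H 3.000, Cl 1.000
×2: C 3.00, H 6.00, Cl 2.00 → C3H6Cl2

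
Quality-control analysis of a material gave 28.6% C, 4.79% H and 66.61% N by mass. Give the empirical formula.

CH2N2

Assume 100 g: 28.6 g C, 4.79 g H, 66.61 g N.
C: 28.6 g ÷ 12.01 g/mol = 2.381 mol
H: 4.79 g ÷ 1.008 g/mol = 4.752 mol
N: 66.61 g ÷ 14.01 g/mol = 4.754 mol
Ratios (÷ 2.381): C 1.000, H 1.996, N 1.997
Ratio ≈ 1:2:2, so the empirical formula is CH2N2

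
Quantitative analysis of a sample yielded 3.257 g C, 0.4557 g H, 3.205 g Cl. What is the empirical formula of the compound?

C3H5Cl

n(C) = 3.257/12.01 = 0.2712, n(H) = 0.4557/1.008 = 0.4521, n(Cl) = 3.205/35.45 = 0.09041
Smallest is Cl at 0.09041 mol; normalising gives C 3.000, H 5.000, Cl 1.000
→ C3H5Cl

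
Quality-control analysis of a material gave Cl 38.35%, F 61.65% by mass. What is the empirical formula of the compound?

ClF3

Assume 100 g: 38.35 g Cl, 61.65 g F.
Cl: 38.35 g ÷ 35.45 g/mol = 1.082 mol
F: 61.65 g ÷ 19.00 g/mol = 3.245 mol
Ratios (÷ 1.082): Cl 1.000, F 2.999
→ ClF3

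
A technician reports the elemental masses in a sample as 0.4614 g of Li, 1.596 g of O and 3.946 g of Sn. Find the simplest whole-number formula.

Li: 0.4614 g ÷ 6.94 g/mol = 0.06648 mol
O: 1.596 g ÷ 16.00 g/mol = 0.09975 mol
Sn: 3.946 g ÷ 118.71 g/mol = 0.03324 mol
Divide by the smallest (0.03324 mol Sn): Li 2.000, O 3.001, Sn 1.000
≈ 2:3:1 → Li2O3Sn

Li2O3Sn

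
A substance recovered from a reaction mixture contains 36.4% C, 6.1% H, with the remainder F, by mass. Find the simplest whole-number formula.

Assume 100 g: 36.4 g C, 6.1 g H, 57.5 g F.
n(C) = 36.4/12.01 = 3.031, n(H) = 6.1/1.008 = 6.052, n(F) = 57.5/19.00 = 3.026
Divide by the smallest (3.026 mol F): C 1.001, H 2.000, F 1.000
→ CH2F

CH2F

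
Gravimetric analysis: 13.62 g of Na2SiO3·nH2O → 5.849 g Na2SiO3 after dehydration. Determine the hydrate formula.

Na2SiO3·9H2O

Mass of water lost = 13.62 − 5.849 = 7.771 g → 7.771 / 18.02 = 0.4312 mol H2O
Molar mass of Na2SiO3 = 122.07 g/mol → mol Na2SiO3 = 5.849 / 122.07 = 0.04792
n = 0.4312 / 0.04792 = 9.00 ≈ 9 → Na2SiO3·9H2O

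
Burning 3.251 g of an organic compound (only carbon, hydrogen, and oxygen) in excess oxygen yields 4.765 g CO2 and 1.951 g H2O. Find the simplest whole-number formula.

mol C = 4.765 / 44.01 = 0.1083; mass C = 0.1083 × 12.01 = 1.300 g
mol H = 2 × (1.951 / 18.02) = 0.2165; mass H = 0.2165 × 1.008 = 0.2183 g
mass O = 3.251 − (1.519) = 1.732 g → mol O = 0.1083
Ratios (÷ 0.1083): C 1.000, H 2.000, O 1.000
Ratio ≈ 1:2:1, so the empirical formula is CH2O

CH2O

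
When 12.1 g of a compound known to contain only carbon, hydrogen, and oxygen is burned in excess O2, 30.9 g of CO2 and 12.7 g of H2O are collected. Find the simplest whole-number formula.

mol C = 30.9 / 44.01 = 0.7021; mass C = 0.7021 × 12.01 = 8.432 g
mol H = 2 × (12.7 / 18.02) = 1.410; mass H = 1.410 × 1.008 = 1.421 g
mass O = 12.1 − (9.853) = 2.247 g → mol O = 0.1404
Ratios (÷ 0.1404): C 5.000, H 10.038, O 1.000
→ C5H10O

C5H10O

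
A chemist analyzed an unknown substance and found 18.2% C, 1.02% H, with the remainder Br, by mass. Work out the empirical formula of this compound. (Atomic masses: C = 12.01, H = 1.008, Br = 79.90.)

C3H2Br2

Assume 100 g: 18.2 g C, 1.02 g H, 80.78 g Br.
n(C) = 18.2/12.01 = 1.515, n(H) = 1.02/1.008 = 1.012, n(Br) = 80.78/79.90 = 1.011
Divide by the smallest (1.011 mol Br): C 1.499, H 1.001, Br 1.000
×2: C 3.00, H 2.00, Br 2.00 → C3H2Br2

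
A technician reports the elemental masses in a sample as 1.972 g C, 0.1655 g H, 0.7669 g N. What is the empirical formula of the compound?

C3H3N

Moles — C: 1.972 / 12.01 = 0.1642 mol; H: 0.1655 / 1.008 = 0.1642 mol; N: 0.7669 / 14.01 = 0.05474 mol
Ratios (÷ 0.05474): C 3.000, H 2.999, N 1.000
Ratio ≈ 3:3:1, so the empirical formula is C3H3N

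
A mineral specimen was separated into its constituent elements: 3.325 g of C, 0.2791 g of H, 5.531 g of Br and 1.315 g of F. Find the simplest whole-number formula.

C4H4BrF

Moles — C: 3.325 / 12.01 = 0.2769 mol; H: 0.2791 / 1.008 = 0.2769 mol; Br: 5.531 / 79.90 = 0.06922 mol; F: 1.315 / 19.00 = 0.06921 mol
Divide by the smallest (0.06921 mol F): C 4.000, H 4.001, Br 1.000, F 1.000
Ratio ≈ 4:4:1:1, so the empirical formula is C4H4BrF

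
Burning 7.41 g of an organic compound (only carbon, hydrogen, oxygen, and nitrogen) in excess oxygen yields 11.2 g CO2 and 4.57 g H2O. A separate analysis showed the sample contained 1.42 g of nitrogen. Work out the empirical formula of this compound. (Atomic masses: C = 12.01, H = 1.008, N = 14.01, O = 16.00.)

C5H10N2O3

mol C = 11.2 / 44.01 = 0.2545; mass C = 0.2545 × 12.01 = 3.056 g
mol H = 2 × (4.57 / 18.02) = 0.5072; mass H = 0.5072 × 1.008 = 0.5113 g
mol N = 1.42 / 14.01 = 0.1014
mass O = 7.41 − (4.988) = 2.422 g → mol O = 0.1514
Smallest is N at 0.1014 mol; normalising gives C 2.511, H 5.004, N 1.000, O 1.494
Scaling by 2: C 5.02, H 10.01, N 2.00, O 2.99 → C5H10N2O3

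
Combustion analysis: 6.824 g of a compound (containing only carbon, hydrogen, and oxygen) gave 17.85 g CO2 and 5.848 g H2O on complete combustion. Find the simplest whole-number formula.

mol C = 17.85 / 44.01 = 0.4056; mass C = 0.4056 × 12.01 = 4.871 g
mol H = 2 × (5.848 / 18.02) = 0.6491; mass H = 0.6491 × 1.008 = 0.6542 g
mass O = 6.824 − (5.525) = 1.299 g → mol O = 0.08116
Smallest is O at 0.08116 mol; normalising gives C 4.997, H 7.997, O 1.000
→ C5H8O

C5H8O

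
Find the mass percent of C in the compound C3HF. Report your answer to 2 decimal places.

Molar mass = 3(12.01) + 1(1.008) + 1(19.00) = 56.038 g/mol
Mass of C per mole = 3 × 12.01 = 36.030 g
% C = 36.030 / 56.038 × 100 = 64.30%

64.30%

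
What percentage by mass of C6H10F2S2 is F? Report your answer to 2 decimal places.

Molar mass = 6(12.01) + 10(1.008) + 2(19.00) + 2(32.07) = 184.280 g/mol
Mass of F per mole = 2 × 19.00 = 38.000 g
% F = 38.000 / 184.280 × 100 = 20.62%

20.62%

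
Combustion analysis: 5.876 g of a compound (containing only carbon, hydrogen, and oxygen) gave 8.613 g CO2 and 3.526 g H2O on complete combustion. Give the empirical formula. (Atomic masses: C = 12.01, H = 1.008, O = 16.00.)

CH2O

mol C = 8.613 / 44.01 = 0.1957; mass C = 0.1957 × 12.01 = 2.350 g
mol H = 2 × (3.526 / 18.02) = 0.3913; mass H = 0.3913 × 1.008 = 0.3945 g
mass O = 5.876 − (2.745) = 3.131 g → mol O = 0.1957
Smallest is O at 0.1957 mol; normalising gives C 1.000, H 2.000, O 1.000
Ratio ≈ 1:2:1, so the empirical formula is CH2O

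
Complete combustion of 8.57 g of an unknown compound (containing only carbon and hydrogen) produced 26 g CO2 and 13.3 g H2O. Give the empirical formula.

mol C = 26 / 44.01 = 0.5908; mass C = 0.5908 × 12.01 = 7.095 g
mol H = 2 × (13.3 / 18.02) = 1.476; mass H = 1.476 × 1.008 = 1.488 g
Divide by the smallest (0.5908 mol C): C 1.000, H 2.499
×2: C 2.00, H 5.00 → C2H5

C2H5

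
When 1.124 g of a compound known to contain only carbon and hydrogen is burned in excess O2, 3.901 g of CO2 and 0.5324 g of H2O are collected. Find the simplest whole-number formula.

mol C = 3.901 / 44.01 = 0.08864; mass C = 0.08864 × 12.01 = 1.065 g
mol H = 2 × (0.5324 / 18.02) = 0.05909; mass H = 0.05909 × 1.008 = 0.05956 g
Ratios (÷ 0.05909): C 1.500, H 1.000
×2: C 3.00, H 2.00 → C3H2

C3H2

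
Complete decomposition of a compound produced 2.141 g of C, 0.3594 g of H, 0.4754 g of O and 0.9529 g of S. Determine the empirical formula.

C6H12OS

Moles — C: 2.141 / 12.01 = 0.1783 mol; H: 0.3594 / 1.008 = 0.3565 mol; O: 0.4754 / 16.00 = 0.02971 mol; S: 0.9529 / 32.07 = 0.02971 mol
Smallest is O at 0.02971 mol; normalising gives C 6.000, H 12.000, O 1.000, S 1.000
→ C6H12OS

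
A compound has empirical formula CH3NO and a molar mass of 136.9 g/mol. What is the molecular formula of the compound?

C3H9N3O3

Empirical-formula mass = 45.04 g/mol
n = 136.9 / 45.04 = 3.04 ≈ 3
Molecular formula = (CH3NO)3 = C3H9N3O3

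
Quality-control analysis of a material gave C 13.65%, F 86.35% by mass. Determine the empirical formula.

CF4

Assume 100 g: 13.65 g C, 86.35 g F.
C: 13.65 g ÷ 12.01 g/mol = 1.137 mol
F: 86.35 g ÷ 19.00 g/mol = 4.545 mol
Ratios (÷ 1.137): C 1.000, F 3.999
≈ 1:4 → CF4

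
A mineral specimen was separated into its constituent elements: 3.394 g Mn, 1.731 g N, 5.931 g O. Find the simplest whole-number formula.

MnN2O6

n(Mn) = 3.394/54.94 = 0.06178, n(N) = 1.731/14.01 = 0.1236, n(O) = 5.931/16.00 = 0.3707
Smallest is Mn at 0.06178 mol; normalising gives Mn 1.000, N 2.000, O 6.000
Ratio ≈ 1:2:6, so the empirical formula is MnN2O6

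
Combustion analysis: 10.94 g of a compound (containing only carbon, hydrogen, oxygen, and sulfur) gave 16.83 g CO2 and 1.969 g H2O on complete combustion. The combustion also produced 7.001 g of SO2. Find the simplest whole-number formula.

mol C = 16.83 / 44.01 = 0.3824; mass C = 0.3824 × 12.01 = 4.593 g
mol H = 2 × (1.969 / 18.02) = 0.2185; mass H = 0.2185 × 1.008 = 0.2203 g
mol S = 7.001 / 64.07 = 0.1093; mass S = 3.504 g
mass O = 10.94 − (8.317) = 2.623 g → mol O = 0.1639
Ratios (÷ 0.1093): C 3.500, H 2.000, O 1.500, S 1.000
×2: C 7.00, H 4.00, O 3.00, S 2.00 → C7H4O3S2

C7H4O3S2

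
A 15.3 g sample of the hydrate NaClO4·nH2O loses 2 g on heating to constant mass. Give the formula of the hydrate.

Mass of anhydrous NaClO4 = 15.3 − 2 = 13.3 g
mol H2O = 2 / 18.02 = 0.111
Molar mass of NaClO4 = 122.44 g/mol → mol NaClO4 = 13.3 / 122.44 = 0.1086
n = 0.111 / 0.1086 = 1.02 ≈ 1 → NaClO4·H2O

NaClO4·H2O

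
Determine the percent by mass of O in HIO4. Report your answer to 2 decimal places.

33.35%

Molar mass = 1(1.008) + 1(126.90) + 4(16.00) = 191.908 g/mol
Mass of O per mole = 4 × 16.00 = 64.000 g
% O = 64.000 / 191.908 × 100 = 33.35%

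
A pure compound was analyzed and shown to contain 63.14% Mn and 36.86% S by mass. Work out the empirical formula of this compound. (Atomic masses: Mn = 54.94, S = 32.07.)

Assume 100 g: 63.14 g Mn, 36.86 g S.
Mn: 63.14 g ÷ 54.94 g/mol = 1.149 mol
S: 36.86 g ÷ 32.07 g/mol = 1.149 mol
Divide by the smallest (1.149 mol Mn): Mn 1.000, S 1.000
→ MnS

MnS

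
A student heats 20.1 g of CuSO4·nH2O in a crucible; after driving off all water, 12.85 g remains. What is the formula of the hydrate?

Mass of water lost = 20.1 − 12.85 = 7.25 g → 7.25 / 18.02 = 0.4023 mol H2O
Molar mass of CuSO4 = 159.62 g/mol → mol CuSO4 = 12.85 / 159.62 = 0.0805
n = 0.4023 / 0.0805 = 5.00 ≈ 5 → CuSO4·5H2O

CuSO4·5H2O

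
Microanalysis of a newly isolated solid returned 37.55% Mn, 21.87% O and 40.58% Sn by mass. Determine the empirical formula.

Assume 100 g: 37.55 g Mn, 21.87 g O, 40.58 g Sn.
Mn: 37.55 g ÷ 54.94 g/mol = 0.6835 mol
O: 21.87 g ÷ 16.00 g/mol = 1.367 mol
Sn: 40.58 g ÷ 118.71 g/mol = 0.3418 mol
Smallest is Sn at 0.3418 mol; normalising gives Mn 1.999, O 3.999, Sn 1.000
Ratio ≈ 2:4:1, so the empirical formula is Mn2O4Sn

Mn2O4Sn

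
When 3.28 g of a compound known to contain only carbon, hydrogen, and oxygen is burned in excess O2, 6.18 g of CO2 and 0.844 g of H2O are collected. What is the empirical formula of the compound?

C3H2O2

mol C = 6.18 / 44.01 = 0.1404; mass C = 0.1404 × 12.01 = 1.686 g
mol H = 2 × (0.844 / 18.02) = 0.09367; mass H = 0.09367 × 1.008 = 0.09442 g
mass O = 3.28 − (1.781) = 1.499 g → mol O = 0.09369
Smallest is H at 0.09367 mol; normalising gives C 1.499, H 1.000, O 1.000
Scaling by 2: C 3.00, H 2.00, O 2.00 → C3H2O2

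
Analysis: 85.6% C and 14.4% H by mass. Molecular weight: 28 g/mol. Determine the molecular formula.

C2H4

Assume 100 g: 85.6 g C, 14.4 g H.
n(C) = 85.6/12.01 = 7.127, n(H) = 14.4/1.008 = 14.29
Divide by the smallest (7.127 mol C): C 1.000, H 2.004
≈ 1:2 → CH2
Empirical-formula mass = 14.03 g/mol
n = 28 / 14.03 = 2.00 ≈ 2
Molecular formula = (CH2)×2 = C2H4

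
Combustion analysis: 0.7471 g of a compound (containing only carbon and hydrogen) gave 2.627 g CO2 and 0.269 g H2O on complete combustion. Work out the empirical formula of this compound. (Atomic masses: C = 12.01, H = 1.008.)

C2H

mol C = 2.627 / 44.01 = 0.05969; mass C = 0.05969 × 12.01 = 0.7169 g
mol H = 2 × (0.269 / 18.02) = 0.02986; mass H = 0.02986 × 1.008 = 0.03009 g
Divide by the smallest (0.02986 mol H): C 1.999, H 1.000
≈ 2:1 → C2H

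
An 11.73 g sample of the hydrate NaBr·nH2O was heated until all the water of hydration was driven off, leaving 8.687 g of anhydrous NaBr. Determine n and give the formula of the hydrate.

NaBr·2H2O

Mass of water lost = 11.73 − 8.687 = 3.043 g → 3.043 / 18.02 = 0.1689 mol H2O
Molar mass of NaBr = 102.89 g/mol → mol NaBr = 8.687 / 102.89 = 0.08443
n = 0.1689 / 0.08443 = 2.00 ≈ 2 → NaBr·2H2O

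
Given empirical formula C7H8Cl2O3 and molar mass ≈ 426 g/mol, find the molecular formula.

C14H16Cl4O6

Empirical-formula mass = 211.03 g/mol
n = 426 / 211.03 = 2.02 ≈ 2
Molecular formula = (C7H8Cl2O3)2 = C14H16Cl4O6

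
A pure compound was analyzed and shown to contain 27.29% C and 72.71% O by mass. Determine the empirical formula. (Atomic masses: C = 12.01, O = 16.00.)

Assume 100 g: 27.29 g C, 72.71 g O.
Moles — C: 27.29 / 12.01 = 2.272 mol; O: 72.71 / 16.00 = 4.544 mol
Smallest is C at 2.272 mol; normalising gives C 1.000, O 2.000
Ratio ≈ 1:2, so the empirical formula is CO2

CO2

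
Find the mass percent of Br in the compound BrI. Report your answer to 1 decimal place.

Molar mass = 1(79.90) + 1(126.90) = 206.800 g/mol
Mass of Br per mole = 1 × 79.90 = 79.900 g
% Br = 79.900 / 206.800 × 100 = 38.6%

38.6%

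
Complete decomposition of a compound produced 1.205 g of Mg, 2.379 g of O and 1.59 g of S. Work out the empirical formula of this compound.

MgO3S

n(Mg) = 1.205/24.31 = 0.04957, n(O) = 2.379/16.00 = 0.1487, n(S) = 1.59/32.07 = 0.04958
Ratios (÷ 0.04957): Mg 1.000, O 3.000, S 1.000
→ MgO3S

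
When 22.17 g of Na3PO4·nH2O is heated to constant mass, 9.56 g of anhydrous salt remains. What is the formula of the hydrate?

Na3PO4·12H2O

Mass of water lost = 22.17 − 9.56 = 12.61 g → 12.61 / 18.02 = 0.6998 mol H2O
Molar mass of Na3PO4 = 163.94 g/mol → mol Na3PO4 = 9.56 / 163.94 = 0.05831
n = 0.6998 / 0.05831 = 12.00 ≈ 12 → Na3PO4·12H2O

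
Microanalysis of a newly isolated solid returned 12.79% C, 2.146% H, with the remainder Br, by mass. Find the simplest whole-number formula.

Assume 100 g: 12.79 g C, 2.146 g H, 85.064 g Br.
C: 12.79 g ÷ 12.01 g/mol = 1.065 mol
H: 2.146 g ÷ 1.008 g/mol = 2.129 mol
Br: 85.064 g ÷ 79.90 g/mol = 1.065 mol
Ratios (÷ 1.065): C 1.000, H 2.000, Br 1.000
Ratio ≈ 1:2:1, so the empirical formula is CH2Br

CH2Br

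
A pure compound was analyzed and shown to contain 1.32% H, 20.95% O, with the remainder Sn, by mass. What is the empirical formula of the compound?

Assume 100 g: 1.32 g H, 20.95 g O, 77.73 g Sn.
n(H) = 1.32/1.008 = 1.31, n(O) = 20.95/16.00 = 1.309, n(Sn) = 77.73/118.71 = 0.6548
Divide by the smallest (0.6548 mol Sn): H 2.000, O 2.000, Sn 1.000
→ H2O2Sn

H2O2Sn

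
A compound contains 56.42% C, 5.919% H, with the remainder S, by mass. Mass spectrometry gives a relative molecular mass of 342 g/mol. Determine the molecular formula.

C16H20S4

Assume 100 g: 56.42 g C, 5.919 g H, 37.661 g S.
n(C) = 56.42/12.01 = 4.698, n(H) = 5.919/1.008 = 5.872, n(S) = 37.661/32.07 = 1.174
Smallest is S at 1.174 mol; normalising gives C 4.000, H 5.000, S 1.000
Ratio ≈ 4:5:1, so the empirical formula is C4H5S
Empirical-formula mass = 85.15 g/mol
n = 342 / 85.15 = 4.02 ≈ 4
Molecular formula = (C4H5S)×4 = C16H20S4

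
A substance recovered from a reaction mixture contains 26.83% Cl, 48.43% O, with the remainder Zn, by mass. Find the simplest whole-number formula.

Assume 100 g: 26.83 g Cl, 48.43 g O, 24.74 g Zn.
Moles — Cl: 26.83 / 35.45 = 0.7568 mol; O: 48.43 / 16.00 = 3.027 mol; Zn: 24.74 / 65.38 = 0.3784 mol
Ratios (÷ 0.3784): Cl 2.000, O 7.999, Zn 1.000
Ratio ≈ 2:8:1, so the empirical formula is Cl2O8Zn

Cl2O8Zn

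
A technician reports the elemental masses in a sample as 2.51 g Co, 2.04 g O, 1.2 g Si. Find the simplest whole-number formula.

CoO3Si

n(Co) = 2.51/58.93 = 0.04259, n(O) = 2.04/16.00 = 0.1275, n(Si) = 1.2/28.09 = 0.04272
Divide by the smallest (0.04259 mol Co): Co 1.000, O 2.993, Si 1.003
→ CoO3Si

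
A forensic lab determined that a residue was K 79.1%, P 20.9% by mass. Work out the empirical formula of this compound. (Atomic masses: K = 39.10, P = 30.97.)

Assume 100 g: 79.1 g K, 20.9 g P.
Moles — K: 79.1 / 39.10 = 2.023 mol; P: 20.9 / 30.97 = 0.6748 mol
Divide by the smallest (0.6748 mol P): K 2.998, P 1.000
≈ 3:1 → K3P

K3P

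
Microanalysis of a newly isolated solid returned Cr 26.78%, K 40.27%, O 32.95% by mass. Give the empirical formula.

CrK2O4

Assume 100 g: 26.78 g Cr, 40.27 g K, 32.95 g O.
Cr: 26.78 g ÷ 52.00 g/mol = 0.515 mol
K: 40.27 g ÷ 39.10 g/mol = 1.03 mol
O: 32.95 g ÷ 16.00 g/mol = 2.059 mol
Divide by the smallest (0.515 mol Cr): Cr 1.000, K 2.000, O 3.999
≈ 1:2:4 → CrK2O4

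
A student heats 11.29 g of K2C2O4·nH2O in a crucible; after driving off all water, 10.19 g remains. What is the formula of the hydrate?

Mass of water lost = 11.29 − 10.19 = 1.1 g → 1.1 / 18.02 = 0.06104 mol H2O
Molar mass of K2C2O4 = 166.22 g/mol → mol K2C2O4 = 10.19 / 166.22 = 0.0613
n = 0.06104 / 0.0613 = 1.00 ≈ 1 → K2C2O4·H2O

K2C2O4·H2O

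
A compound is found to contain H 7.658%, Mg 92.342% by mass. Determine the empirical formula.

H2Mg

Assume 100 g: 7.658 g H, 92.342 g Mg.
n(H) = 7.658/1.008 = 7.597, n(Mg) = 92.342/24.31 = 3.799
Divide by the smallest (3.799 mol Mg): H 2.000, Mg 1.000
Ratio ≈ 2:1, so the empirical formula is H2Mg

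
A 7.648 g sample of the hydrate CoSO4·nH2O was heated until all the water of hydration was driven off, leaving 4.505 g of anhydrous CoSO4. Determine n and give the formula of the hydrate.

CoSO4·6H2O

Mass of water lost = 7.648 − 4.505 = 3.143 g → 3.143 / 18.02 = 0.1744 mol H2O
Molar mass of CoSO4 = 155.00 g/mol → mol CoSO4 = 4.505 / 155.00 = 0.02906
n = 0.1744 / 0.02906 = 6.00 ≈ 6 → CoSO4·6H2O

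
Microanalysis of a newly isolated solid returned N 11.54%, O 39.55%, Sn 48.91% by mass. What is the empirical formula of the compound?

Assume 100 g: 11.54 g N, 39.55 g O, 48.91 g Sn.
Moles — N: 11.54 / 14.01 = 0.8237 mol; O: 39.55 / 16.00 = 2.472 mol; Sn: 48.91 / 118.71 = 0.412 mol
Divide by the smallest (0.412 mol Sn): N 1.999, O 6.000, Sn 1.000
Ratio ≈ 2:6:1, so the empirical formula is N2O6Sn

N2O6Sn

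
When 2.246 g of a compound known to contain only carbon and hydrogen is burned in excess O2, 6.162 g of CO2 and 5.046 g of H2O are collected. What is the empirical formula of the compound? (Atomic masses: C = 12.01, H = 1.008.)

mol C = 6.162 / 44.01 = 0.1400; mass C = 0.1400 × 12.01 = 1.682 g
mol H = 2 × (5.046 / 18.02) = 0.5600; mass H = 0.5600 × 1.008 = 0.5645 g
Smallest is C at 0.14 mol; normalising gives C 1.000, H 4.000
→ CH4

CH4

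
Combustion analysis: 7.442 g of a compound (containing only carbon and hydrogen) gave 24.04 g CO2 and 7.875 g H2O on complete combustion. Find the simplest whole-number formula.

C5H8

mol C = 24.04 / 44.01 = 0.5462; mass C = 0.5462 × 12.01 = 6.560 g
mol H = 2 × (7.875 / 18.02) = 0.8740; mass H = 0.8740 × 1.008 = 0.8810 g
Ratios (÷ 0.5462): C 1.000, H 1.600
Scaling by 5: C 5.00, H 8.00 → C5H8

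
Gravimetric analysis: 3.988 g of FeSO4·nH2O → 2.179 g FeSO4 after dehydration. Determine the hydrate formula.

FeSO4·7H2O

Mass of water lost = 3.988 − 2.179 = 1.809 g → 1.809 / 18.02 = 0.1004 mol H2O
Molar mass of FeSO4 = 151.92 g/mol → mol FeSO4 = 2.179 / 151.92 = 0.01434
n = 0.1004 / 0.01434 = 7.00 ≈ 7 → FeSO4·7H2O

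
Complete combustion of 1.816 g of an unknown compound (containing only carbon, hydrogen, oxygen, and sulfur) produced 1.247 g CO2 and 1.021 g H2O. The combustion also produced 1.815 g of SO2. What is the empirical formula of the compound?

mol C = 1.247 / 44.01 = 0.02833; mass C = 0.02833 × 12.01 = 0.3403 g
mol H = 2 × (1.021 / 18.02) = 0.1133; mass H = 0.1133 × 1.008 = 0.1142 g
mol S = 1.815 / 64.07 = 0.02833; mass S = 0.9085 g
mass O = 1.816 − (1.363) = 0.4530 g → mol O = 0.02831
Divide by the smallest (0.02831 mol O): C 1.001, H 4.003, O 1.000, S 1.001
→ CH4OS

CH4OS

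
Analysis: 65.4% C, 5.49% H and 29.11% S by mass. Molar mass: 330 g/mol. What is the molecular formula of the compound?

C18H18S3

Assume 100 g: 65.4 g C, 5.49 g H, 29.11 g S.
n(C) = 65.4/12.01 = 5.445, n(H) = 5.49/1.008 = 5.446, n(S) = 29.11/32.07 = 0.9077
Divide by the smallest (0.9077 mol S): C 5.999, H 6.000, S 1.000
Ratio ≈ 6:6:1, so the empirical formula is C6H6S
Empirical-formula mass = 110.18 g/mol
n = 330 / 110.18 = 3.00 ≈ 3
Molecular formula = (C6H6S)×3 = C18H18S3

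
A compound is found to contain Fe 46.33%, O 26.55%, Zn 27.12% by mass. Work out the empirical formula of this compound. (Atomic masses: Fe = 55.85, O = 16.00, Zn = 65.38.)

Fe2O4Zn

Assume 100 g: 46.33 g Fe, 26.55 g O, 27.12 g Zn.
n(Fe) = 46.33/55.85 = 0.8295, n(O) = 26.55/16.00 = 1.659, n(Zn) = 27.12/65.38 = 0.4148
Ratios (÷ 0.4148): Fe 2.000, O 4.000, Zn 1.000
→ Fe2O4Zn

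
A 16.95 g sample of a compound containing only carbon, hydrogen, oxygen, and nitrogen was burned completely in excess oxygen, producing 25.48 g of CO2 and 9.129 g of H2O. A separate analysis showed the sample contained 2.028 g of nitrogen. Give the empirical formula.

C4H7NO3

mol C = 25.48 / 44.01 = 0.5790; mass C = 0.5790 × 12.01 = 6.953 g
mol H = 2 × (9.129 / 18.02) = 1.013; mass H = 1.013 × 1.008 = 1.021 g
mol N = 2.028 / 14.01 = 0.1448
mass O = 16.95 − (10.00) = 6.947 g → mol O = 0.4342
Smallest is N at 0.1448 mol; normalising gives C 4.000, H 7.000, N 1.000, O 3.000
Ratio ≈ 4:7:1:3, so the empirical formula is C4H7NO3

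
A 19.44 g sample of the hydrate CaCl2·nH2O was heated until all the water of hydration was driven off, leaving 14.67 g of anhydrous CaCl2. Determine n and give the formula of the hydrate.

Mass of water lost = 19.44 − 14.67 = 4.77 g → 4.77 / 18.02 = 0.2647 mol H2O
Molar mass of CaCl2 = 110.98 g/mol → mol CaCl2 = 14.67 / 110.98 = 0.1322
n = 0.2647 / 0.1322 = 2.00 ≈ 2 → CaCl2·2H2O

CaCl2·2H2O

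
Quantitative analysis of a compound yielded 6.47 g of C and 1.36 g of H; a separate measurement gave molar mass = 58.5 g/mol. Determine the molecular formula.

C4H10

C: 6.47 g ÷ 12.01 g/mol = 0.5387 mol
H: 1.36 g ÷ 1.008 g/mol = 1.349 mol
Smallest is C at 0.5387 mol; normalising gives C 1.000, H 2.504
×2: C 2.00, H 5.01 → C2H5
Empirical-formula mass = 29.06 g/mol
n = 58.5 / 29.06 = 2.01 ≈ 2
Molecular formula = (C2H5)×2 = C4H10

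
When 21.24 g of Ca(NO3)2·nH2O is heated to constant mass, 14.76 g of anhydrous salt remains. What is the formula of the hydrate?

Ca(NO3)2·4H2O

Mass of water lost = 21.24 − 14.76 = 6.48 g → 6.48 / 18.02 = 0.3596 mol H2O
Molar mass of Ca(NO3)2 = 164.10 g/mol → mol Ca(NO3)2 = 14.76 / 164.10 = 0.08995
n = 0.3596 / 0.08995 = 4.00 ≈ 4 → Ca(NO3)2·4H2O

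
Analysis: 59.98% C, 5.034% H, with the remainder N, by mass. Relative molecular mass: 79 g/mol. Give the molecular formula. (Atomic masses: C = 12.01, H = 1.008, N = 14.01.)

C4H4N2

Assume 100 g: 59.98 g C, 5.034 g H, 34.986 g N.
n(C) = 59.98/12.01 = 4.994, n(H) = 5.034/1.008 = 4.994, n(N) = 34.986/14.01 = 2.497
Smallest is N at 2.497 mol; normalising gives C 2.000, H 2.000, N 1.000
≈ 2:2:1 → C2H2N
Empirical-formula mass = 40.05 g/mol
n = 79 / 40.05 = 1.97 ≈ 2
Molecular formula = (C2H2N)×2 = C4H4N2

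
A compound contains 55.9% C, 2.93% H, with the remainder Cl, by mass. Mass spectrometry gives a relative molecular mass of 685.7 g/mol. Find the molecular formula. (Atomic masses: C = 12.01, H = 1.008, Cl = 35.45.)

Assume 100 g: 55.9 g C, 2.93 g H, 41.17 g Cl.
Moles — C: 55.9 / 12.01 = 4.654 mol; H: 2.93 / 1.008 = 2.907 mol; Cl: 41.17 / 35.45 = 1.161 mol
Ratios (÷ 1.161): C 4.008, H 2.503, Cl 1.000
×2: C 8.02, H 5.01, Cl 2.00 → C8H5Cl2
Empirical-formula mass = 172.02 g/mol
n = 685.7 / 172.02 = 3.99 ≈ 4
Molecular formula = (C8H5Cl2)×4 = C32H20Cl8

C32H20Cl8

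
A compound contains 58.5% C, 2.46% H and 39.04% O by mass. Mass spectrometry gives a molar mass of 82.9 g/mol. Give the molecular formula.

C4H2O2

Assume 100 g: 58.5 g C, 2.46 g H, 39.04 g O.
n(C) = 58.5/12.01 = 4.871, n(H) = 2.46/1.008 = 2.44, n(O) = 39.04/16.00 = 2.44
Divide by the smallest (2.44 mol O): C 1.996, H 1.000, O 1.000
≈ 2:1:1 → C2HO
Empirical-formula mass = 41.03 g/mol
n = 82.9 / 41.03 = 2.02 ≈ 2
Molecular formula = (C2HO)×2 = C4H2O2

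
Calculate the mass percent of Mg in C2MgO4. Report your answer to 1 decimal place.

Molar mass = 2(12.01) + 1(24.31) + 4(16.00) = 112.330 g/mol
Mass of Mg per mole = 1 × 24.31 = 24.310 g
% Mg = 24.310 / 112.330 × 100 = 21.6%

21.6%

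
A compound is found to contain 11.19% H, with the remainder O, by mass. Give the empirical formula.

H2O

Assume 100 g: 11.19 g H, 88.81 g O.
n(H) = 11.19/1.008 = 11.1, n(O) = 88.81/16.00 = 5.551
Ratios (÷ 5.551): H 2.000, O 1.000
Ratio ≈ 2:1, so the empirical formula is H2O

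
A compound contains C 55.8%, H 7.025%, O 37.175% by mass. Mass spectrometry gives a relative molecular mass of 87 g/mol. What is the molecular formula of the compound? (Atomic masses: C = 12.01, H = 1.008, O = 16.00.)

Assume 100 g: 55.8 g C, 7.025 g H, 37.175 g O.
C: 55.8 g ÷ 12.01 g/mol = 4.646 mol
H: 7.025 g ÷ 1.008 g/mol = 6.969 mol
O: 37.175 g ÷ 16.00 g/mol = 2.323 mol
Ratios (÷ 2.323): C 2.000, H 3.000, O 1.000
≈ 2:3:1 → C2H3O
Empirical-formula mass = 43.04 g/mol
n = 87 / 43.04 = 2.02 ≈ 2
Molecular formula = (C2H3O)×2 = C4H6O2

C4H6O2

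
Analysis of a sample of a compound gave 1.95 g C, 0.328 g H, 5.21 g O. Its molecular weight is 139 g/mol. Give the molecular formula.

C3H6O6

C: 1.95 g ÷ 12.01 g/mol = 0.1624 mol
H: 0.328 g ÷ 1.008 g/mol = 0.3254 mol
O: 5.21 g ÷ 16.00 g/mol = 0.3256 mol
Divide by the smallest (0.1624 mol C): C 1.000, H 2.004, O 2.006
≈ 1:2:2 → CH2O2
Empirical-formula mass = 46.03 g/mol
n = 139 / 46.03 = 3.02 ≈ 3
Molecular formula = (CH2O2)×3 = C3H6O6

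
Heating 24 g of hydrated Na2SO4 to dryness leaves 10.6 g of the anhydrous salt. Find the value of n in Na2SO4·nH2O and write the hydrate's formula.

Mass of water lost = 24 − 10.6 = 13.4 g → 13.4 / 18.02 = 0.7436 mol H2O
Molar mass of Na2SO4 = 142.05 g/mol → mol Na2SO4 = 10.6 / 142.05 = 0.07462
n = 0.7436 / 0.07462 = 9.97 ≈ 10 → Na2SO4·10H2O

Na2SO4·10H2O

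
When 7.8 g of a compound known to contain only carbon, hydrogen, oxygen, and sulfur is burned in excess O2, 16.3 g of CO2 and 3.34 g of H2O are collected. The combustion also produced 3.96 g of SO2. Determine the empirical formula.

C6H6OS

mol C = 16.3 / 44.01 = 0.3704; mass C = 0.3704 × 12.01 = 4.448 g
mol H = 2 × (3.34 / 18.02) = 0.3707; mass H = 0.3707 × 1.008 = 0.3737 g
mol S = 3.96 / 64.07 = 0.06181; mass S = 1.982 g
mass O = 7.8 − (6.804) = 0.9960 g → mol O = 0.06225
Smallest is S at 0.06181 mol; normalising gives C 5.992, H 5.998, O 1.007, S 1.000
→ C6H6OS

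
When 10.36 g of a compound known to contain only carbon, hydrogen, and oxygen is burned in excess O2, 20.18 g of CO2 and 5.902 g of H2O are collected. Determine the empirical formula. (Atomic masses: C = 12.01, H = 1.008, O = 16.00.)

C7H10O4

mol C = 20.18 / 44.01 = 0.4585; mass C = 0.4585 × 12.01 = 5.507 g
mol H = 2 × (5.902 / 18.02) = 0.6550; mass H = 0.6550 × 1.008 = 0.6603 g
mass O = 10.36 − (6.167) = 4.193 g → mol O = 0.2620
Smallest is O at 0.262 mol; normalising gives C 1.750, H 2.500, O 1.000
Scaling by 4: C 7.00, H 10.00, O 4.00 → C7H10O4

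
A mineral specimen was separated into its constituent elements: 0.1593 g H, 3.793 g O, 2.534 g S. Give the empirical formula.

H2O3S

H: 0.1593 g ÷ 1.008 g/mol = 0.158 mol
O: 3.793 g ÷ 16.00 g/mol = 0.2371 mol
S: 2.534 g ÷ 32.07 g/mol = 0.07901 mol
Ratios (÷ 0.07901): H 2.000, O 3.000, S 1.000
Ratio ≈ 2:3:1, so the empirical formula is H2O3S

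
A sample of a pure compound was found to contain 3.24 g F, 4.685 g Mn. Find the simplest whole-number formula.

F2Mn

F: 3.24 g ÷ 19.00 g/mol = 0.1705 mol
Mn: 4.685 g ÷ 54.94 g/mol = 0.08527 mol
Divide by the smallest (0.08527 mol Mn): F 2.000, Mn 1.000
→ F2Mn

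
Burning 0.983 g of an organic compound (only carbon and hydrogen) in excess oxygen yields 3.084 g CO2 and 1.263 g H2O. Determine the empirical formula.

mol C = 3.084 / 44.01 = 0.07007; mass C = 0.07007 × 12.01 = 0.8416 g
mol H = 2 × (1.263 / 18.02) = 0.1402; mass H = 0.1402 × 1.008 = 0.1413 g
Ratios (÷ 0.07007): C 1.000, H 2.000
→ CH2

CH2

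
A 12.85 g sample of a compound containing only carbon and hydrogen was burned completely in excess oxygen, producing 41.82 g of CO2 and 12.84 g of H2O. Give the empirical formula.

C2H3

mol C = 41.82 / 44.01 = 0.9502; mass C = 0.9502 × 12.01 = 11.41 g
mol H = 2 × (12.84 / 18.02) = 1.425; mass H = 1.425 × 1.008 = 1.436 g
Ratios (÷ 0.9502): C 1.000, H 1.500
×2: C 2.00, H 3.00 → C2H3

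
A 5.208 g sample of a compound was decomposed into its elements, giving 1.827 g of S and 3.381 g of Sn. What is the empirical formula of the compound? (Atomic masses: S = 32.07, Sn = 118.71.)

n(S) = 1.827/32.07 = 0.05697, n(Sn) = 3.381/118.71 = 0.02848
Divide by the smallest (0.02848 mol Sn): S 2.000, Sn 1.000
→ S2Sn

S2Sn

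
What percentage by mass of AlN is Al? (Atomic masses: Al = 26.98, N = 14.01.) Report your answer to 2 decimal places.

Molar mass = 1(26.98) + 1(14.01) = 40.990 g/mol
Mass of Al per mole = 1 × 26.98 = 26.980 g
% Al = 26.980 / 40.990 × 100 = 65.82%

65.82%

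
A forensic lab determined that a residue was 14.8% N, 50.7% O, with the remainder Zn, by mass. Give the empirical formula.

N2O6Zn

Assume 100 g: 14.8 g N, 50.7 g O, 34.5 g Zn.
Moles — N: 14.8 / 14.01 = 1.056 mol; O: 50.7 / 16.00 = 3.169 mol; Zn: 34.5 / 65.38 = 0.5277 mol
Ratios (÷ 0.5277): N 2.002, O 6.005, Zn 1.000
Ratio ≈ 2:6:1, so the empirical formula is N2O6Zn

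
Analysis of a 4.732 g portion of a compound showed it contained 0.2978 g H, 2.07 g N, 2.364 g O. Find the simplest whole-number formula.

H2NO

n(H) = 0.2978/1.008 = 0.2954, n(N) = 2.07/14.01 = 0.1478, n(O) = 2.364/16.00 = 0.1477
Smallest is O at 0.1477 mol; normalising gives H 2.000, N 1.000, O 1.000
Ratio ≈ 2:1:1, so the empirical formula is H2NO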